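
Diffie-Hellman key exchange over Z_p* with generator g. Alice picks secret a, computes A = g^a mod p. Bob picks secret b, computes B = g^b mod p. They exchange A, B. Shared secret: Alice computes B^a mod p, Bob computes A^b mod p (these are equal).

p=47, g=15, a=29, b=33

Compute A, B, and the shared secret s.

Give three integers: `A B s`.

Answer: 13 31 45

Derivation:
A = 15^29 mod 47  (bits of 29 = 11101)
  bit 0 = 1: r = r^2 * 15 mod 47 = 1^2 * 15 = 1*15 = 15
  bit 1 = 1: r = r^2 * 15 mod 47 = 15^2 * 15 = 37*15 = 38
  bit 2 = 1: r = r^2 * 15 mod 47 = 38^2 * 15 = 34*15 = 40
  bit 3 = 0: r = r^2 mod 47 = 40^2 = 2
  bit 4 = 1: r = r^2 * 15 mod 47 = 2^2 * 15 = 4*15 = 13
  -> A = 13
B = 15^33 mod 47  (bits of 33 = 100001)
  bit 0 = 1: r = r^2 * 15 mod 47 = 1^2 * 15 = 1*15 = 15
  bit 1 = 0: r = r^2 mod 47 = 15^2 = 37
  bit 2 = 0: r = r^2 mod 47 = 37^2 = 6
  bit 3 = 0: r = r^2 mod 47 = 6^2 = 36
  bit 4 = 0: r = r^2 mod 47 = 36^2 = 27
  bit 5 = 1: r = r^2 * 15 mod 47 = 27^2 * 15 = 24*15 = 31
  -> B = 31
s = B^a = 31^29 mod 47  (bits of 29 = 11101)
  bit 0 = 1: r = r^2 * 31 mod 47 = 1^2 * 31 = 1*31 = 31
  bit 1 = 1: r = r^2 * 31 mod 47 = 31^2 * 31 = 21*31 = 40
  bit 2 = 1: r = r^2 * 31 mod 47 = 40^2 * 31 = 2*31 = 15
  bit 3 = 0: r = r^2 mod 47 = 15^2 = 37
  bit 4 = 1: r = r^2 * 31 mod 47 = 37^2 * 31 = 6*31 = 45
  -> s = B^a = 45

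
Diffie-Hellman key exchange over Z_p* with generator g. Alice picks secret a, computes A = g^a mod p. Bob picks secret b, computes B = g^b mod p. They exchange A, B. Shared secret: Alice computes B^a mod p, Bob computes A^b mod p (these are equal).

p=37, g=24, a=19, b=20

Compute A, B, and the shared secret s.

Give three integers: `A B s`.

A = 24^19 mod 37  (bits of 19 = 10011)
  bit 0 = 1: r = r^2 * 24 mod 37 = 1^2 * 24 = 1*24 = 24
  bit 1 = 0: r = r^2 mod 37 = 24^2 = 21
  bit 2 = 0: r = r^2 mod 37 = 21^2 = 34
  bit 3 = 1: r = r^2 * 24 mod 37 = 34^2 * 24 = 9*24 = 31
  bit 4 = 1: r = r^2 * 24 mod 37 = 31^2 * 24 = 36*24 = 13
  -> A = 13
B = 24^20 mod 37  (bits of 20 = 10100)
  bit 0 = 1: r = r^2 * 24 mod 37 = 1^2 * 24 = 1*24 = 24
  bit 1 = 0: r = r^2 mod 37 = 24^2 = 21
  bit 2 = 1: r = r^2 * 24 mod 37 = 21^2 * 24 = 34*24 = 2
  bit 3 = 0: r = r^2 mod 37 = 2^2 = 4
  bit 4 = 0: r = r^2 mod 37 = 4^2 = 16
  -> B = 16
s = B^a = 16^19 mod 37  (bits of 19 = 10011)
  bit 0 = 1: r = r^2 * 16 mod 37 = 1^2 * 16 = 1*16 = 16
  bit 1 = 0: r = r^2 mod 37 = 16^2 = 34
  bit 2 = 0: r = r^2 mod 37 = 34^2 = 9
  bit 3 = 1: r = r^2 * 16 mod 37 = 9^2 * 16 = 7*16 = 1
  bit 4 = 1: r = r^2 * 16 mod 37 = 1^2 * 16 = 1*16 = 16
  -> s = B^a = 16

Answer: 13 16 16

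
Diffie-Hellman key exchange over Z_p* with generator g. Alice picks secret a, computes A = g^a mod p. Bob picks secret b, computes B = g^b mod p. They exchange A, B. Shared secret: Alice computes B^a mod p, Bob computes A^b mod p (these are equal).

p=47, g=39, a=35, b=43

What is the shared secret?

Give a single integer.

Answer: 13

Derivation:
A = 39^35 mod 47  (bits of 35 = 100011)
  bit 0 = 1: r = r^2 * 39 mod 47 = 1^2 * 39 = 1*39 = 39
  bit 1 = 0: r = r^2 mod 47 = 39^2 = 17
  bit 2 = 0: r = r^2 mod 47 = 17^2 = 7
  bit 3 = 0: r = r^2 mod 47 = 7^2 = 2
  bit 4 = 1: r = r^2 * 39 mod 47 = 2^2 * 39 = 4*39 = 15
  bit 5 = 1: r = r^2 * 39 mod 47 = 15^2 * 39 = 37*39 = 33
  -> A = 33
B = 39^43 mod 47  (bits of 43 = 101011)
  bit 0 = 1: r = r^2 * 39 mod 47 = 1^2 * 39 = 1*39 = 39
  bit 1 = 0: r = r^2 mod 47 = 39^2 = 17
  bit 2 = 1: r = r^2 * 39 mod 47 = 17^2 * 39 = 7*39 = 38
  bit 3 = 0: r = r^2 mod 47 = 38^2 = 34
  bit 4 = 1: r = r^2 * 39 mod 47 = 34^2 * 39 = 28*39 = 11
  bit 5 = 1: r = r^2 * 39 mod 47 = 11^2 * 39 = 27*39 = 19
  -> B = 19
s = B^a = 19^35 mod 47  (bits of 35 = 100011)
  bit 0 = 1: r = r^2 * 19 mod 47 = 1^2 * 19 = 1*19 = 19
  bit 1 = 0: r = r^2 mod 47 = 19^2 = 32
  bit 2 = 0: r = r^2 mod 47 = 32^2 = 37
  bit 3 = 0: r = r^2 mod 47 = 37^2 = 6
  bit 4 = 1: r = r^2 * 19 mod 47 = 6^2 * 19 = 36*19 = 26
  bit 5 = 1: r = r^2 * 19 mod 47 = 26^2 * 19 = 18*19 = 13
  -> s = B^a = 13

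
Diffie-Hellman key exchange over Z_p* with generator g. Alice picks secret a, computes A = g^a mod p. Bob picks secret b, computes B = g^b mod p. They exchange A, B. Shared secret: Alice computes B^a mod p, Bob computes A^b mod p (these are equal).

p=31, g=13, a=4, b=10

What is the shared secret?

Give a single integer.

A = 13^4 mod 31  (bits of 4 = 100)
  bit 0 = 1: r = r^2 * 13 mod 31 = 1^2 * 13 = 1*13 = 13
  bit 1 = 0: r = r^2 mod 31 = 13^2 = 14
  bit 2 = 0: r = r^2 mod 31 = 14^2 = 10
  -> A = 10
B = 13^10 mod 31  (bits of 10 = 1010)
  bit 0 = 1: r = r^2 * 13 mod 31 = 1^2 * 13 = 1*13 = 13
  bit 1 = 0: r = r^2 mod 31 = 13^2 = 14
  bit 2 = 1: r = r^2 * 13 mod 31 = 14^2 * 13 = 10*13 = 6
  bit 3 = 0: r = r^2 mod 31 = 6^2 = 5
  -> B = 5
s = B^a = 5^4 mod 31  (bits of 4 = 100)
  bit 0 = 1: r = r^2 * 5 mod 31 = 1^2 * 5 = 1*5 = 5
  bit 1 = 0: r = r^2 mod 31 = 5^2 = 25
  bit 2 = 0: r = r^2 mod 31 = 25^2 = 5
  -> s = B^a = 5

Answer: 5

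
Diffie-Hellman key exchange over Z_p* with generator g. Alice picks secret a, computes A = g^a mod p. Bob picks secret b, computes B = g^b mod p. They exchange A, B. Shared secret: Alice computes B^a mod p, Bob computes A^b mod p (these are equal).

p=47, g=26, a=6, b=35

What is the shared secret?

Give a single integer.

Answer: 2

Derivation:
A = 26^6 mod 47  (bits of 6 = 110)
  bit 0 = 1: r = r^2 * 26 mod 47 = 1^2 * 26 = 1*26 = 26
  bit 1 = 1: r = r^2 * 26 mod 47 = 26^2 * 26 = 18*26 = 45
  bit 2 = 0: r = r^2 mod 47 = 45^2 = 4
  -> A = 4
B = 26^35 mod 47  (bits of 35 = 100011)
  bit 0 = 1: r = r^2 * 26 mod 47 = 1^2 * 26 = 1*26 = 26
  bit 1 = 0: r = r^2 mod 47 = 26^2 = 18
  bit 2 = 0: r = r^2 mod 47 = 18^2 = 42
  bit 3 = 0: r = r^2 mod 47 = 42^2 = 25
  bit 4 = 1: r = r^2 * 26 mod 47 = 25^2 * 26 = 14*26 = 35
  bit 5 = 1: r = r^2 * 26 mod 47 = 35^2 * 26 = 3*26 = 31
  -> B = 31
s = B^a = 31^6 mod 47  (bits of 6 = 110)
  bit 0 = 1: r = r^2 * 31 mod 47 = 1^2 * 31 = 1*31 = 31
  bit 1 = 1: r = r^2 * 31 mod 47 = 31^2 * 31 = 21*31 = 40
  bit 2 = 0: r = r^2 mod 47 = 40^2 = 2
  -> s = B^a = 2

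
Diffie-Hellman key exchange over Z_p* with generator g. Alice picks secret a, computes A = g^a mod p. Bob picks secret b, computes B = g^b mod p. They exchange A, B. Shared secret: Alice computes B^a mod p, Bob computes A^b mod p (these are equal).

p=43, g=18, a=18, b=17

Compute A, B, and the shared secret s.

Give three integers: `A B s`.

Answer: 35 33 4

Derivation:
A = 18^18 mod 43  (bits of 18 = 10010)
  bit 0 = 1: r = r^2 * 18 mod 43 = 1^2 * 18 = 1*18 = 18
  bit 1 = 0: r = r^2 mod 43 = 18^2 = 23
  bit 2 = 0: r = r^2 mod 43 = 23^2 = 13
  bit 3 = 1: r = r^2 * 18 mod 43 = 13^2 * 18 = 40*18 = 32
  bit 4 = 0: r = r^2 mod 43 = 32^2 = 35
  -> A = 35
B = 18^17 mod 43  (bits of 17 = 10001)
  bit 0 = 1: r = r^2 * 18 mod 43 = 1^2 * 18 = 1*18 = 18
  bit 1 = 0: r = r^2 mod 43 = 18^2 = 23
  bit 2 = 0: r = r^2 mod 43 = 23^2 = 13
  bit 3 = 0: r = r^2 mod 43 = 13^2 = 40
  bit 4 = 1: r = r^2 * 18 mod 43 = 40^2 * 18 = 9*18 = 33
  -> B = 33
s = B^a = 33^18 mod 43  (bits of 18 = 10010)
  bit 0 = 1: r = r^2 * 33 mod 43 = 1^2 * 33 = 1*33 = 33
  bit 1 = 0: r = r^2 mod 43 = 33^2 = 14
  bit 2 = 0: r = r^2 mod 43 = 14^2 = 24
  bit 3 = 1: r = r^2 * 33 mod 43 = 24^2 * 33 = 17*33 = 2
  bit 4 = 0: r = r^2 mod 43 = 2^2 = 4
  -> s = B^a = 4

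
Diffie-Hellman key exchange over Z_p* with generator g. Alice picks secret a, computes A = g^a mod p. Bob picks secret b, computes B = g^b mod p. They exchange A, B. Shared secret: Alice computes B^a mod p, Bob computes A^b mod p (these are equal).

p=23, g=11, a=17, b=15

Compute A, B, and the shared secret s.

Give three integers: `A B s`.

A = 11^17 mod 23  (bits of 17 = 10001)
  bit 0 = 1: r = r^2 * 11 mod 23 = 1^2 * 11 = 1*11 = 11
  bit 1 = 0: r = r^2 mod 23 = 11^2 = 6
  bit 2 = 0: r = r^2 mod 23 = 6^2 = 13
  bit 3 = 0: r = r^2 mod 23 = 13^2 = 8
  bit 4 = 1: r = r^2 * 11 mod 23 = 8^2 * 11 = 18*11 = 14
  -> A = 14
B = 11^15 mod 23  (bits of 15 = 1111)
  bit 0 = 1: r = r^2 * 11 mod 23 = 1^2 * 11 = 1*11 = 11
  bit 1 = 1: r = r^2 * 11 mod 23 = 11^2 * 11 = 6*11 = 20
  bit 2 = 1: r = r^2 * 11 mod 23 = 20^2 * 11 = 9*11 = 7
  bit 3 = 1: r = r^2 * 11 mod 23 = 7^2 * 11 = 3*11 = 10
  -> B = 10
s = B^a = 10^17 mod 23  (bits of 17 = 10001)
  bit 0 = 1: r = r^2 * 10 mod 23 = 1^2 * 10 = 1*10 = 10
  bit 1 = 0: r = r^2 mod 23 = 10^2 = 8
  bit 2 = 0: r = r^2 mod 23 = 8^2 = 18
  bit 3 = 0: r = r^2 mod 23 = 18^2 = 2
  bit 4 = 1: r = r^2 * 10 mod 23 = 2^2 * 10 = 4*10 = 17
  -> s = B^a = 17

Answer: 14 10 17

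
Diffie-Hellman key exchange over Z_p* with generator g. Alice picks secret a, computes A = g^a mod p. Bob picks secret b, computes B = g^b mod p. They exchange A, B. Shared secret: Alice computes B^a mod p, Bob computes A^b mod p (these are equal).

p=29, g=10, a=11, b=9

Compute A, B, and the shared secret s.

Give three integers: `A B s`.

Answer: 2 18 19

Derivation:
A = 10^11 mod 29  (bits of 11 = 1011)
  bit 0 = 1: r = r^2 * 10 mod 29 = 1^2 * 10 = 1*10 = 10
  bit 1 = 0: r = r^2 mod 29 = 10^2 = 13
  bit 2 = 1: r = r^2 * 10 mod 29 = 13^2 * 10 = 24*10 = 8
  bit 3 = 1: r = r^2 * 10 mod 29 = 8^2 * 10 = 6*10 = 2
  -> A = 2
B = 10^9 mod 29  (bits of 9 = 1001)
  bit 0 = 1: r = r^2 * 10 mod 29 = 1^2 * 10 = 1*10 = 10
  bit 1 = 0: r = r^2 mod 29 = 10^2 = 13
  bit 2 = 0: r = r^2 mod 29 = 13^2 = 24
  bit 3 = 1: r = r^2 * 10 mod 29 = 24^2 * 10 = 25*10 = 18
  -> B = 18
s = B^a = 18^11 mod 29  (bits of 11 = 1011)
  bit 0 = 1: r = r^2 * 18 mod 29 = 1^2 * 18 = 1*18 = 18
  bit 1 = 0: r = r^2 mod 29 = 18^2 = 5
  bit 2 = 1: r = r^2 * 18 mod 29 = 5^2 * 18 = 25*18 = 15
  bit 3 = 1: r = r^2 * 18 mod 29 = 15^2 * 18 = 22*18 = 19
  -> s = B^a = 19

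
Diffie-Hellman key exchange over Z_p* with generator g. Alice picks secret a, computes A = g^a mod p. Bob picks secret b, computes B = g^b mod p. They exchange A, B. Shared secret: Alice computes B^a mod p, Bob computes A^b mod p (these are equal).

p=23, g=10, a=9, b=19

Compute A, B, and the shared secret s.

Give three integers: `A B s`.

Answer: 20 21 17

Derivation:
A = 10^9 mod 23  (bits of 9 = 1001)
  bit 0 = 1: r = r^2 * 10 mod 23 = 1^2 * 10 = 1*10 = 10
  bit 1 = 0: r = r^2 mod 23 = 10^2 = 8
  bit 2 = 0: r = r^2 mod 23 = 8^2 = 18
  bit 3 = 1: r = r^2 * 10 mod 23 = 18^2 * 10 = 2*10 = 20
  -> A = 20
B = 10^19 mod 23  (bits of 19 = 10011)
  bit 0 = 1: r = r^2 * 10 mod 23 = 1^2 * 10 = 1*10 = 10
  bit 1 = 0: r = r^2 mod 23 = 10^2 = 8
  bit 2 = 0: r = r^2 mod 23 = 8^2 = 18
  bit 3 = 1: r = r^2 * 10 mod 23 = 18^2 * 10 = 2*10 = 20
  bit 4 = 1: r = r^2 * 10 mod 23 = 20^2 * 10 = 9*10 = 21
  -> B = 21
s = B^a = 21^9 mod 23  (bits of 9 = 1001)
  bit 0 = 1: r = r^2 * 21 mod 23 = 1^2 * 21 = 1*21 = 21
  bit 1 = 0: r = r^2 mod 23 = 21^2 = 4
  bit 2 = 0: r = r^2 mod 23 = 4^2 = 16
  bit 3 = 1: r = r^2 * 21 mod 23 = 16^2 * 21 = 3*21 = 17
  -> s = B^a = 17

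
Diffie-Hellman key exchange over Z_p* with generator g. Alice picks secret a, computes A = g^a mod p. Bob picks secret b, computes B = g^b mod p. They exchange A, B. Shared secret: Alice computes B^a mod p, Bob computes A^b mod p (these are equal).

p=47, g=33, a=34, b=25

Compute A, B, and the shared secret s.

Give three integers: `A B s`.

A = 33^34 mod 47  (bits of 34 = 100010)
  bit 0 = 1: r = r^2 * 33 mod 47 = 1^2 * 33 = 1*33 = 33
  bit 1 = 0: r = r^2 mod 47 = 33^2 = 8
  bit 2 = 0: r = r^2 mod 47 = 8^2 = 17
  bit 3 = 0: r = r^2 mod 47 = 17^2 = 7
  bit 4 = 1: r = r^2 * 33 mod 47 = 7^2 * 33 = 2*33 = 19
  bit 5 = 0: r = r^2 mod 47 = 19^2 = 32
  -> A = 32
B = 33^25 mod 47  (bits of 25 = 11001)
  bit 0 = 1: r = r^2 * 33 mod 47 = 1^2 * 33 = 1*33 = 33
  bit 1 = 1: r = r^2 * 33 mod 47 = 33^2 * 33 = 8*33 = 29
  bit 2 = 0: r = r^2 mod 47 = 29^2 = 42
  bit 3 = 0: r = r^2 mod 47 = 42^2 = 25
  bit 4 = 1: r = r^2 * 33 mod 47 = 25^2 * 33 = 14*33 = 39
  -> B = 39
s = B^a = 39^34 mod 47  (bits of 34 = 100010)
  bit 0 = 1: r = r^2 * 39 mod 47 = 1^2 * 39 = 1*39 = 39
  bit 1 = 0: r = r^2 mod 47 = 39^2 = 17
  bit 2 = 0: r = r^2 mod 47 = 17^2 = 7
  bit 3 = 0: r = r^2 mod 47 = 7^2 = 2
  bit 4 = 1: r = r^2 * 39 mod 47 = 2^2 * 39 = 4*39 = 15
  bit 5 = 0: r = r^2 mod 47 = 15^2 = 37
  -> s = B^a = 37

Answer: 32 39 37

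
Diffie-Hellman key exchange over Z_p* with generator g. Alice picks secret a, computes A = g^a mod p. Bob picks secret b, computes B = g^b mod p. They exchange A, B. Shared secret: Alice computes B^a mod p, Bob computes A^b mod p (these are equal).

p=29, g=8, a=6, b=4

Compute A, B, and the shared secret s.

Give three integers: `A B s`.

A = 8^6 mod 29  (bits of 6 = 110)
  bit 0 = 1: r = r^2 * 8 mod 29 = 1^2 * 8 = 1*8 = 8
  bit 1 = 1: r = r^2 * 8 mod 29 = 8^2 * 8 = 6*8 = 19
  bit 2 = 0: r = r^2 mod 29 = 19^2 = 13
  -> A = 13
B = 8^4 mod 29  (bits of 4 = 100)
  bit 0 = 1: r = r^2 * 8 mod 29 = 1^2 * 8 = 1*8 = 8
  bit 1 = 0: r = r^2 mod 29 = 8^2 = 6
  bit 2 = 0: r = r^2 mod 29 = 6^2 = 7
  -> B = 7
s = B^a = 7^6 mod 29  (bits of 6 = 110)
  bit 0 = 1: r = r^2 * 7 mod 29 = 1^2 * 7 = 1*7 = 7
  bit 1 = 1: r = r^2 * 7 mod 29 = 7^2 * 7 = 20*7 = 24
  bit 2 = 0: r = r^2 mod 29 = 24^2 = 25
  -> s = B^a = 25

Answer: 13 7 25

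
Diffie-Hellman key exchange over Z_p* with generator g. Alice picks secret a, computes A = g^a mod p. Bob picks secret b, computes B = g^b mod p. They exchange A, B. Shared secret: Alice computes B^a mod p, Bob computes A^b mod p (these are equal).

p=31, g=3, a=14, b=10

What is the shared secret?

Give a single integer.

A = 3^14 mod 31  (bits of 14 = 1110)
  bit 0 = 1: r = r^2 * 3 mod 31 = 1^2 * 3 = 1*3 = 3
  bit 1 = 1: r = r^2 * 3 mod 31 = 3^2 * 3 = 9*3 = 27
  bit 2 = 1: r = r^2 * 3 mod 31 = 27^2 * 3 = 16*3 = 17
  bit 3 = 0: r = r^2 mod 31 = 17^2 = 10
  -> A = 10
B = 3^10 mod 31  (bits of 10 = 1010)
  bit 0 = 1: r = r^2 * 3 mod 31 = 1^2 * 3 = 1*3 = 3
  bit 1 = 0: r = r^2 mod 31 = 3^2 = 9
  bit 2 = 1: r = r^2 * 3 mod 31 = 9^2 * 3 = 19*3 = 26
  bit 3 = 0: r = r^2 mod 31 = 26^2 = 25
  -> B = 25
s = B^a = 25^14 mod 31  (bits of 14 = 1110)
  bit 0 = 1: r = r^2 * 25 mod 31 = 1^2 * 25 = 1*25 = 25
  bit 1 = 1: r = r^2 * 25 mod 31 = 25^2 * 25 = 5*25 = 1
  bit 2 = 1: r = r^2 * 25 mod 31 = 1^2 * 25 = 1*25 = 25
  bit 3 = 0: r = r^2 mod 31 = 25^2 = 5
  -> s = B^a = 5

Answer: 5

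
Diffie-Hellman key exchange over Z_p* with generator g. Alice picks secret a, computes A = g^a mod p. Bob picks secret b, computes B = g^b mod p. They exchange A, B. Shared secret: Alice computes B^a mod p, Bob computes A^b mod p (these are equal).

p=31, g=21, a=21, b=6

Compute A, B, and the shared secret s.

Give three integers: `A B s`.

Answer: 29 2 2

Derivation:
A = 21^21 mod 31  (bits of 21 = 10101)
  bit 0 = 1: r = r^2 * 21 mod 31 = 1^2 * 21 = 1*21 = 21
  bit 1 = 0: r = r^2 mod 31 = 21^2 = 7
  bit 2 = 1: r = r^2 * 21 mod 31 = 7^2 * 21 = 18*21 = 6
  bit 3 = 0: r = r^2 mod 31 = 6^2 = 5
  bit 4 = 1: r = r^2 * 21 mod 31 = 5^2 * 21 = 25*21 = 29
  -> A = 29
B = 21^6 mod 31  (bits of 6 = 110)
  bit 0 = 1: r = r^2 * 21 mod 31 = 1^2 * 21 = 1*21 = 21
  bit 1 = 1: r = r^2 * 21 mod 31 = 21^2 * 21 = 7*21 = 23
  bit 2 = 0: r = r^2 mod 31 = 23^2 = 2
  -> B = 2
s = B^a = 2^21 mod 31  (bits of 21 = 10101)
  bit 0 = 1: r = r^2 * 2 mod 31 = 1^2 * 2 = 1*2 = 2
  bit 1 = 0: r = r^2 mod 31 = 2^2 = 4
  bit 2 = 1: r = r^2 * 2 mod 31 = 4^2 * 2 = 16*2 = 1
  bit 3 = 0: r = r^2 mod 31 = 1^2 = 1
  bit 4 = 1: r = r^2 * 2 mod 31 = 1^2 * 2 = 1*2 = 2
  -> s = B^a = 2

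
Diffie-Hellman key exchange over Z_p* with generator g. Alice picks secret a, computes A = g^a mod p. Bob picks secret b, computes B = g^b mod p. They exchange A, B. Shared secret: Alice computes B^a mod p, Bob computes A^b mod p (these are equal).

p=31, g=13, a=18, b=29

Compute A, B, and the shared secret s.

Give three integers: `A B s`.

A = 13^18 mod 31  (bits of 18 = 10010)
  bit 0 = 1: r = r^2 * 13 mod 31 = 1^2 * 13 = 1*13 = 13
  bit 1 = 0: r = r^2 mod 31 = 13^2 = 14
  bit 2 = 0: r = r^2 mod 31 = 14^2 = 10
  bit 3 = 1: r = r^2 * 13 mod 31 = 10^2 * 13 = 7*13 = 29
  bit 4 = 0: r = r^2 mod 31 = 29^2 = 4
  -> A = 4
B = 13^29 mod 31  (bits of 29 = 11101)
  bit 0 = 1: r = r^2 * 13 mod 31 = 1^2 * 13 = 1*13 = 13
  bit 1 = 1: r = r^2 * 13 mod 31 = 13^2 * 13 = 14*13 = 27
  bit 2 = 1: r = r^2 * 13 mod 31 = 27^2 * 13 = 16*13 = 22
  bit 3 = 0: r = r^2 mod 31 = 22^2 = 19
  bit 4 = 1: r = r^2 * 13 mod 31 = 19^2 * 13 = 20*13 = 12
  -> B = 12
s = B^a = 12^18 mod 31  (bits of 18 = 10010)
  bit 0 = 1: r = r^2 * 12 mod 31 = 1^2 * 12 = 1*12 = 12
  bit 1 = 0: r = r^2 mod 31 = 12^2 = 20
  bit 2 = 0: r = r^2 mod 31 = 20^2 = 28
  bit 3 = 1: r = r^2 * 12 mod 31 = 28^2 * 12 = 9*12 = 15
  bit 4 = 0: r = r^2 mod 31 = 15^2 = 8
  -> s = B^a = 8

Answer: 4 12 8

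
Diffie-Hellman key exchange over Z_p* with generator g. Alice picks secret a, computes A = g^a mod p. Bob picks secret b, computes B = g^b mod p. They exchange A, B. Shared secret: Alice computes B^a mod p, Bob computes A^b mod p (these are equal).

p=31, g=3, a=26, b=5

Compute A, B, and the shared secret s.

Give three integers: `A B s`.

A = 3^26 mod 31  (bits of 26 = 11010)
  bit 0 = 1: r = r^2 * 3 mod 31 = 1^2 * 3 = 1*3 = 3
  bit 1 = 1: r = r^2 * 3 mod 31 = 3^2 * 3 = 9*3 = 27
  bit 2 = 0: r = r^2 mod 31 = 27^2 = 16
  bit 3 = 1: r = r^2 * 3 mod 31 = 16^2 * 3 = 8*3 = 24
  bit 4 = 0: r = r^2 mod 31 = 24^2 = 18
  -> A = 18
B = 3^5 mod 31  (bits of 5 = 101)
  bit 0 = 1: r = r^2 * 3 mod 31 = 1^2 * 3 = 1*3 = 3
  bit 1 = 0: r = r^2 mod 31 = 3^2 = 9
  bit 2 = 1: r = r^2 * 3 mod 31 = 9^2 * 3 = 19*3 = 26
  -> B = 26
s = B^a = 26^26 mod 31  (bits of 26 = 11010)
  bit 0 = 1: r = r^2 * 26 mod 31 = 1^2 * 26 = 1*26 = 26
  bit 1 = 1: r = r^2 * 26 mod 31 = 26^2 * 26 = 25*26 = 30
  bit 2 = 0: r = r^2 mod 31 = 30^2 = 1
  bit 3 = 1: r = r^2 * 26 mod 31 = 1^2 * 26 = 1*26 = 26
  bit 4 = 0: r = r^2 mod 31 = 26^2 = 25
  -> s = B^a = 25

Answer: 18 26 25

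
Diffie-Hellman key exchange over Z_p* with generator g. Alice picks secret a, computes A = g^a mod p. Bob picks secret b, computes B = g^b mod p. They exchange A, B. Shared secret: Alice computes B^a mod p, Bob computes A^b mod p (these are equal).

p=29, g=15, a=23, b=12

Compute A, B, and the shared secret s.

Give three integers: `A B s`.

A = 15^23 mod 29  (bits of 23 = 10111)
  bit 0 = 1: r = r^2 * 15 mod 29 = 1^2 * 15 = 1*15 = 15
  bit 1 = 0: r = r^2 mod 29 = 15^2 = 22
  bit 2 = 1: r = r^2 * 15 mod 29 = 22^2 * 15 = 20*15 = 10
  bit 3 = 1: r = r^2 * 15 mod 29 = 10^2 * 15 = 13*15 = 21
  bit 4 = 1: r = r^2 * 15 mod 29 = 21^2 * 15 = 6*15 = 3
  -> A = 3
B = 15^12 mod 29  (bits of 12 = 1100)
  bit 0 = 1: r = r^2 * 15 mod 29 = 1^2 * 15 = 1*15 = 15
  bit 1 = 1: r = r^2 * 15 mod 29 = 15^2 * 15 = 22*15 = 11
  bit 2 = 0: r = r^2 mod 29 = 11^2 = 5
  bit 3 = 0: r = r^2 mod 29 = 5^2 = 25
  -> B = 25
s = B^a = 25^23 mod 29  (bits of 23 = 10111)
  bit 0 = 1: r = r^2 * 25 mod 29 = 1^2 * 25 = 1*25 = 25
  bit 1 = 0: r = r^2 mod 29 = 25^2 = 16
  bit 2 = 1: r = r^2 * 25 mod 29 = 16^2 * 25 = 24*25 = 20
  bit 3 = 1: r = r^2 * 25 mod 29 = 20^2 * 25 = 23*25 = 24
  bit 4 = 1: r = r^2 * 25 mod 29 = 24^2 * 25 = 25*25 = 16
  -> s = B^a = 16

Answer: 3 25 16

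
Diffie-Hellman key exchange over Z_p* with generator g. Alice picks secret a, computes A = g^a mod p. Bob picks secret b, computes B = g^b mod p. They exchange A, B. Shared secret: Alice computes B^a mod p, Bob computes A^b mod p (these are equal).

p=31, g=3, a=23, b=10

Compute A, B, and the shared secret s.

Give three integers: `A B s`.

A = 3^23 mod 31  (bits of 23 = 10111)
  bit 0 = 1: r = r^2 * 3 mod 31 = 1^2 * 3 = 1*3 = 3
  bit 1 = 0: r = r^2 mod 31 = 3^2 = 9
  bit 2 = 1: r = r^2 * 3 mod 31 = 9^2 * 3 = 19*3 = 26
  bit 3 = 1: r = r^2 * 3 mod 31 = 26^2 * 3 = 25*3 = 13
  bit 4 = 1: r = r^2 * 3 mod 31 = 13^2 * 3 = 14*3 = 11
  -> A = 11
B = 3^10 mod 31  (bits of 10 = 1010)
  bit 0 = 1: r = r^2 * 3 mod 31 = 1^2 * 3 = 1*3 = 3
  bit 1 = 0: r = r^2 mod 31 = 3^2 = 9
  bit 2 = 1: r = r^2 * 3 mod 31 = 9^2 * 3 = 19*3 = 26
  bit 3 = 0: r = r^2 mod 31 = 26^2 = 25
  -> B = 25
s = B^a = 25^23 mod 31  (bits of 23 = 10111)
  bit 0 = 1: r = r^2 * 25 mod 31 = 1^2 * 25 = 1*25 = 25
  bit 1 = 0: r = r^2 mod 31 = 25^2 = 5
  bit 2 = 1: r = r^2 * 25 mod 31 = 5^2 * 25 = 25*25 = 5
  bit 3 = 1: r = r^2 * 25 mod 31 = 5^2 * 25 = 25*25 = 5
  bit 4 = 1: r = r^2 * 25 mod 31 = 5^2 * 25 = 25*25 = 5
  -> s = B^a = 5

Answer: 11 25 5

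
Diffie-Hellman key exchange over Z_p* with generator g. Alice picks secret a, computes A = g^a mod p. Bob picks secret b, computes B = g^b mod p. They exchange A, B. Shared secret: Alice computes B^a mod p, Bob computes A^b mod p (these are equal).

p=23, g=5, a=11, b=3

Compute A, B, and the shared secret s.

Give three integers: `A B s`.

Answer: 22 10 22

Derivation:
A = 5^11 mod 23  (bits of 11 = 1011)
  bit 0 = 1: r = r^2 * 5 mod 23 = 1^2 * 5 = 1*5 = 5
  bit 1 = 0: r = r^2 mod 23 = 5^2 = 2
  bit 2 = 1: r = r^2 * 5 mod 23 = 2^2 * 5 = 4*5 = 20
  bit 3 = 1: r = r^2 * 5 mod 23 = 20^2 * 5 = 9*5 = 22
  -> A = 22
B = 5^3 mod 23  (bits of 3 = 11)
  bit 0 = 1: r = r^2 * 5 mod 23 = 1^2 * 5 = 1*5 = 5
  bit 1 = 1: r = r^2 * 5 mod 23 = 5^2 * 5 = 2*5 = 10
  -> B = 10
s = B^a = 10^11 mod 23  (bits of 11 = 1011)
  bit 0 = 1: r = r^2 * 10 mod 23 = 1^2 * 10 = 1*10 = 10
  bit 1 = 0: r = r^2 mod 23 = 10^2 = 8
  bit 2 = 1: r = r^2 * 10 mod 23 = 8^2 * 10 = 18*10 = 19
  bit 3 = 1: r = r^2 * 10 mod 23 = 19^2 * 10 = 16*10 = 22
  -> s = B^a = 22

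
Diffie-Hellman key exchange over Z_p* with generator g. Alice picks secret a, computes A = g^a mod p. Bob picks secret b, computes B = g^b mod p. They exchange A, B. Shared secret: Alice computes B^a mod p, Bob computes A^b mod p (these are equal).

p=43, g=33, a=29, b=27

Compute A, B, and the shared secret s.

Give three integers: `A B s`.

A = 33^29 mod 43  (bits of 29 = 11101)
  bit 0 = 1: r = r^2 * 33 mod 43 = 1^2 * 33 = 1*33 = 33
  bit 1 = 1: r = r^2 * 33 mod 43 = 33^2 * 33 = 14*33 = 32
  bit 2 = 1: r = r^2 * 33 mod 43 = 32^2 * 33 = 35*33 = 37
  bit 3 = 0: r = r^2 mod 43 = 37^2 = 36
  bit 4 = 1: r = r^2 * 33 mod 43 = 36^2 * 33 = 6*33 = 26
  -> A = 26
B = 33^27 mod 43  (bits of 27 = 11011)
  bit 0 = 1: r = r^2 * 33 mod 43 = 1^2 * 33 = 1*33 = 33
  bit 1 = 1: r = r^2 * 33 mod 43 = 33^2 * 33 = 14*33 = 32
  bit 2 = 0: r = r^2 mod 43 = 32^2 = 35
  bit 3 = 1: r = r^2 * 33 mod 43 = 35^2 * 33 = 21*33 = 5
  bit 4 = 1: r = r^2 * 33 mod 43 = 5^2 * 33 = 25*33 = 8
  -> B = 8
s = B^a = 8^29 mod 43  (bits of 29 = 11101)
  bit 0 = 1: r = r^2 * 8 mod 43 = 1^2 * 8 = 1*8 = 8
  bit 1 = 1: r = r^2 * 8 mod 43 = 8^2 * 8 = 21*8 = 39
  bit 2 = 1: r = r^2 * 8 mod 43 = 39^2 * 8 = 16*8 = 42
  bit 3 = 0: r = r^2 mod 43 = 42^2 = 1
  bit 4 = 1: r = r^2 * 8 mod 43 = 1^2 * 8 = 1*8 = 8
  -> s = B^a = 8

Answer: 26 8 8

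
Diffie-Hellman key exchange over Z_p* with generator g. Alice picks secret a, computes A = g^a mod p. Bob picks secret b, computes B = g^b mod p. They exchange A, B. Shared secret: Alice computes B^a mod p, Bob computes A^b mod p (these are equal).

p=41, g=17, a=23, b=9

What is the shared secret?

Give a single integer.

Answer: 13

Derivation:
A = 17^23 mod 41  (bits of 23 = 10111)
  bit 0 = 1: r = r^2 * 17 mod 41 = 1^2 * 17 = 1*17 = 17
  bit 1 = 0: r = r^2 mod 41 = 17^2 = 2
  bit 2 = 1: r = r^2 * 17 mod 41 = 2^2 * 17 = 4*17 = 27
  bit 3 = 1: r = r^2 * 17 mod 41 = 27^2 * 17 = 32*17 = 11
  bit 4 = 1: r = r^2 * 17 mod 41 = 11^2 * 17 = 39*17 = 7
  -> A = 7
B = 17^9 mod 41  (bits of 9 = 1001)
  bit 0 = 1: r = r^2 * 17 mod 41 = 1^2 * 17 = 1*17 = 17
  bit 1 = 0: r = r^2 mod 41 = 17^2 = 2
  bit 2 = 0: r = r^2 mod 41 = 2^2 = 4
  bit 3 = 1: r = r^2 * 17 mod 41 = 4^2 * 17 = 16*17 = 26
  -> B = 26
s = B^a = 26^23 mod 41  (bits of 23 = 10111)
  bit 0 = 1: r = r^2 * 26 mod 41 = 1^2 * 26 = 1*26 = 26
  bit 1 = 0: r = r^2 mod 41 = 26^2 = 20
  bit 2 = 1: r = r^2 * 26 mod 41 = 20^2 * 26 = 31*26 = 27
  bit 3 = 1: r = r^2 * 26 mod 41 = 27^2 * 26 = 32*26 = 12
  bit 4 = 1: r = r^2 * 26 mod 41 = 12^2 * 26 = 21*26 = 13
  -> s = B^a = 13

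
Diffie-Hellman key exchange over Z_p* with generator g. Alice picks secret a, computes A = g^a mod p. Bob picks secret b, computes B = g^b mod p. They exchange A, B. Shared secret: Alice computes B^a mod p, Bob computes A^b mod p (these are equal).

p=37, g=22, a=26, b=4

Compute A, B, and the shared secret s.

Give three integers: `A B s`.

Answer: 30 9 33

Derivation:
A = 22^26 mod 37  (bits of 26 = 11010)
  bit 0 = 1: r = r^2 * 22 mod 37 = 1^2 * 22 = 1*22 = 22
  bit 1 = 1: r = r^2 * 22 mod 37 = 22^2 * 22 = 3*22 = 29
  bit 2 = 0: r = r^2 mod 37 = 29^2 = 27
  bit 3 = 1: r = r^2 * 22 mod 37 = 27^2 * 22 = 26*22 = 17
  bit 4 = 0: r = r^2 mod 37 = 17^2 = 30
  -> A = 30
B = 22^4 mod 37  (bits of 4 = 100)
  bit 0 = 1: r = r^2 * 22 mod 37 = 1^2 * 22 = 1*22 = 22
  bit 1 = 0: r = r^2 mod 37 = 22^2 = 3
  bit 2 = 0: r = r^2 mod 37 = 3^2 = 9
  -> B = 9
s = B^a = 9^26 mod 37  (bits of 26 = 11010)
  bit 0 = 1: r = r^2 * 9 mod 37 = 1^2 * 9 = 1*9 = 9
  bit 1 = 1: r = r^2 * 9 mod 37 = 9^2 * 9 = 7*9 = 26
  bit 2 = 0: r = r^2 mod 37 = 26^2 = 10
  bit 3 = 1: r = r^2 * 9 mod 37 = 10^2 * 9 = 26*9 = 12
  bit 4 = 0: r = r^2 mod 37 = 12^2 = 33
  -> s = B^a = 33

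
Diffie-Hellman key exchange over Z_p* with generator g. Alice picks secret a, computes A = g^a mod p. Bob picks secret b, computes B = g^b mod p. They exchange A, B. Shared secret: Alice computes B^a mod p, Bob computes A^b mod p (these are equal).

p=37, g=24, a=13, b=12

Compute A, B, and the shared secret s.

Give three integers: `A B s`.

A = 24^13 mod 37  (bits of 13 = 1101)
  bit 0 = 1: r = r^2 * 24 mod 37 = 1^2 * 24 = 1*24 = 24
  bit 1 = 1: r = r^2 * 24 mod 37 = 24^2 * 24 = 21*24 = 23
  bit 2 = 0: r = r^2 mod 37 = 23^2 = 11
  bit 3 = 1: r = r^2 * 24 mod 37 = 11^2 * 24 = 10*24 = 18
  -> A = 18
B = 24^12 mod 37  (bits of 12 = 1100)
  bit 0 = 1: r = r^2 * 24 mod 37 = 1^2 * 24 = 1*24 = 24
  bit 1 = 1: r = r^2 * 24 mod 37 = 24^2 * 24 = 21*24 = 23
  bit 2 = 0: r = r^2 mod 37 = 23^2 = 11
  bit 3 = 0: r = r^2 mod 37 = 11^2 = 10
  -> B = 10
s = B^a = 10^13 mod 37  (bits of 13 = 1101)
  bit 0 = 1: r = r^2 * 10 mod 37 = 1^2 * 10 = 1*10 = 10
  bit 1 = 1: r = r^2 * 10 mod 37 = 10^2 * 10 = 26*10 = 1
  bit 2 = 0: r = r^2 mod 37 = 1^2 = 1
  bit 3 = 1: r = r^2 * 10 mod 37 = 1^2 * 10 = 1*10 = 10
  -> s = B^a = 10

Answer: 18 10 10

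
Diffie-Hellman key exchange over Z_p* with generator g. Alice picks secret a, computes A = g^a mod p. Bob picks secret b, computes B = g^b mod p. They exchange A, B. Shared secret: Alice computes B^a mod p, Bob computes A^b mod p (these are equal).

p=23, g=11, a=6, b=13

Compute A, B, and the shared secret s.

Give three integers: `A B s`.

Answer: 9 17 12

Derivation:
A = 11^6 mod 23  (bits of 6 = 110)
  bit 0 = 1: r = r^2 * 11 mod 23 = 1^2 * 11 = 1*11 = 11
  bit 1 = 1: r = r^2 * 11 mod 23 = 11^2 * 11 = 6*11 = 20
  bit 2 = 0: r = r^2 mod 23 = 20^2 = 9
  -> A = 9
B = 11^13 mod 23  (bits of 13 = 1101)
  bit 0 = 1: r = r^2 * 11 mod 23 = 1^2 * 11 = 1*11 = 11
  bit 1 = 1: r = r^2 * 11 mod 23 = 11^2 * 11 = 6*11 = 20
  bit 2 = 0: r = r^2 mod 23 = 20^2 = 9
  bit 3 = 1: r = r^2 * 11 mod 23 = 9^2 * 11 = 12*11 = 17
  -> B = 17
s = B^a = 17^6 mod 23  (bits of 6 = 110)
  bit 0 = 1: r = r^2 * 17 mod 23 = 1^2 * 17 = 1*17 = 17
  bit 1 = 1: r = r^2 * 17 mod 23 = 17^2 * 17 = 13*17 = 14
  bit 2 = 0: r = r^2 mod 23 = 14^2 = 12
  -> s = B^a = 12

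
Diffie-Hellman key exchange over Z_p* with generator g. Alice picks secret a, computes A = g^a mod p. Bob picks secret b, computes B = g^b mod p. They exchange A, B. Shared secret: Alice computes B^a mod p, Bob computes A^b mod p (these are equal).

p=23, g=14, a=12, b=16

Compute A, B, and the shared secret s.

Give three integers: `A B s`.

Answer: 9 8 8

Derivation:
A = 14^12 mod 23  (bits of 12 = 1100)
  bit 0 = 1: r = r^2 * 14 mod 23 = 1^2 * 14 = 1*14 = 14
  bit 1 = 1: r = r^2 * 14 mod 23 = 14^2 * 14 = 12*14 = 7
  bit 2 = 0: r = r^2 mod 23 = 7^2 = 3
  bit 3 = 0: r = r^2 mod 23 = 3^2 = 9
  -> A = 9
B = 14^16 mod 23  (bits of 16 = 10000)
  bit 0 = 1: r = r^2 * 14 mod 23 = 1^2 * 14 = 1*14 = 14
  bit 1 = 0: r = r^2 mod 23 = 14^2 = 12
  bit 2 = 0: r = r^2 mod 23 = 12^2 = 6
  bit 3 = 0: r = r^2 mod 23 = 6^2 = 13
  bit 4 = 0: r = r^2 mod 23 = 13^2 = 8
  -> B = 8
s = B^a = 8^12 mod 23  (bits of 12 = 1100)
  bit 0 = 1: r = r^2 * 8 mod 23 = 1^2 * 8 = 1*8 = 8
  bit 1 = 1: r = r^2 * 8 mod 23 = 8^2 * 8 = 18*8 = 6
  bit 2 = 0: r = r^2 mod 23 = 6^2 = 13
  bit 3 = 0: r = r^2 mod 23 = 13^2 = 8
  -> s = B^a = 8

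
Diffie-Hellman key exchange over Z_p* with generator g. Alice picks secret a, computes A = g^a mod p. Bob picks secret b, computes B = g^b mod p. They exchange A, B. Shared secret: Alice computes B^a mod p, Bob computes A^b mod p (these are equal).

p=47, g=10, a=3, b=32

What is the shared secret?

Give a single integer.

A = 10^3 mod 47  (bits of 3 = 11)
  bit 0 = 1: r = r^2 * 10 mod 47 = 1^2 * 10 = 1*10 = 10
  bit 1 = 1: r = r^2 * 10 mod 47 = 10^2 * 10 = 6*10 = 13
  -> A = 13
B = 10^32 mod 47  (bits of 32 = 100000)
  bit 0 = 1: r = r^2 * 10 mod 47 = 1^2 * 10 = 1*10 = 10
  bit 1 = 0: r = r^2 mod 47 = 10^2 = 6
  bit 2 = 0: r = r^2 mod 47 = 6^2 = 36
  bit 3 = 0: r = r^2 mod 47 = 36^2 = 27
  bit 4 = 0: r = r^2 mod 47 = 27^2 = 24
  bit 5 = 0: r = r^2 mod 47 = 24^2 = 12
  -> B = 12
s = B^a = 12^3 mod 47  (bits of 3 = 11)
  bit 0 = 1: r = r^2 * 12 mod 47 = 1^2 * 12 = 1*12 = 12
  bit 1 = 1: r = r^2 * 12 mod 47 = 12^2 * 12 = 3*12 = 36
  -> s = B^a = 36

Answer: 36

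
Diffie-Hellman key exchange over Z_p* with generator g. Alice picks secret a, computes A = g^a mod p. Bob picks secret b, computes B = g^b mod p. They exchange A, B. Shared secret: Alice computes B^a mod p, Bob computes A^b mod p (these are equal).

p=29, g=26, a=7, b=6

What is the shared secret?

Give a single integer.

Answer: 28

Derivation:
A = 26^7 mod 29  (bits of 7 = 111)
  bit 0 = 1: r = r^2 * 26 mod 29 = 1^2 * 26 = 1*26 = 26
  bit 1 = 1: r = r^2 * 26 mod 29 = 26^2 * 26 = 9*26 = 2
  bit 2 = 1: r = r^2 * 26 mod 29 = 2^2 * 26 = 4*26 = 17
  -> A = 17
B = 26^6 mod 29  (bits of 6 = 110)
  bit 0 = 1: r = r^2 * 26 mod 29 = 1^2 * 26 = 1*26 = 26
  bit 1 = 1: r = r^2 * 26 mod 29 = 26^2 * 26 = 9*26 = 2
  bit 2 = 0: r = r^2 mod 29 = 2^2 = 4
  -> B = 4
s = B^a = 4^7 mod 29  (bits of 7 = 111)
  bit 0 = 1: r = r^2 * 4 mod 29 = 1^2 * 4 = 1*4 = 4
  bit 1 = 1: r = r^2 * 4 mod 29 = 4^2 * 4 = 16*4 = 6
  bit 2 = 1: r = r^2 * 4 mod 29 = 6^2 * 4 = 7*4 = 28
  -> s = B^a = 28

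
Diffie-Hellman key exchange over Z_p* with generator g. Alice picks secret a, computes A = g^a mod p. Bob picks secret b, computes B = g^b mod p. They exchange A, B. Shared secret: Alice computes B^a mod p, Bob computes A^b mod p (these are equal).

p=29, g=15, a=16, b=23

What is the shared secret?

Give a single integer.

Answer: 20

Derivation:
A = 15^16 mod 29  (bits of 16 = 10000)
  bit 0 = 1: r = r^2 * 15 mod 29 = 1^2 * 15 = 1*15 = 15
  bit 1 = 0: r = r^2 mod 29 = 15^2 = 22
  bit 2 = 0: r = r^2 mod 29 = 22^2 = 20
  bit 3 = 0: r = r^2 mod 29 = 20^2 = 23
  bit 4 = 0: r = r^2 mod 29 = 23^2 = 7
  -> A = 7
B = 15^23 mod 29  (bits of 23 = 10111)
  bit 0 = 1: r = r^2 * 15 mod 29 = 1^2 * 15 = 1*15 = 15
  bit 1 = 0: r = r^2 mod 29 = 15^2 = 22
  bit 2 = 1: r = r^2 * 15 mod 29 = 22^2 * 15 = 20*15 = 10
  bit 3 = 1: r = r^2 * 15 mod 29 = 10^2 * 15 = 13*15 = 21
  bit 4 = 1: r = r^2 * 15 mod 29 = 21^2 * 15 = 6*15 = 3
  -> B = 3
s = B^a = 3^16 mod 29  (bits of 16 = 10000)
  bit 0 = 1: r = r^2 * 3 mod 29 = 1^2 * 3 = 1*3 = 3
  bit 1 = 0: r = r^2 mod 29 = 3^2 = 9
  bit 2 = 0: r = r^2 mod 29 = 9^2 = 23
  bit 3 = 0: r = r^2 mod 29 = 23^2 = 7
  bit 4 = 0: r = r^2 mod 29 = 7^2 = 20
  -> s = B^a = 20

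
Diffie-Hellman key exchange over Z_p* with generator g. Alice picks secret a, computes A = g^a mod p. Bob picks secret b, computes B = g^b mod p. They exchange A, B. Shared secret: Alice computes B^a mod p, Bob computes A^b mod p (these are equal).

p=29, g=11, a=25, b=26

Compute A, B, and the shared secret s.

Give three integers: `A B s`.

Answer: 19 6 9

Derivation:
A = 11^25 mod 29  (bits of 25 = 11001)
  bit 0 = 1: r = r^2 * 11 mod 29 = 1^2 * 11 = 1*11 = 11
  bit 1 = 1: r = r^2 * 11 mod 29 = 11^2 * 11 = 5*11 = 26
  bit 2 = 0: r = r^2 mod 29 = 26^2 = 9
  bit 3 = 0: r = r^2 mod 29 = 9^2 = 23
  bit 4 = 1: r = r^2 * 11 mod 29 = 23^2 * 11 = 7*11 = 19
  -> A = 19
B = 11^26 mod 29  (bits of 26 = 11010)
  bit 0 = 1: r = r^2 * 11 mod 29 = 1^2 * 11 = 1*11 = 11
  bit 1 = 1: r = r^2 * 11 mod 29 = 11^2 * 11 = 5*11 = 26
  bit 2 = 0: r = r^2 mod 29 = 26^2 = 9
  bit 3 = 1: r = r^2 * 11 mod 29 = 9^2 * 11 = 23*11 = 21
  bit 4 = 0: r = r^2 mod 29 = 21^2 = 6
  -> B = 6
s = B^a = 6^25 mod 29  (bits of 25 = 11001)
  bit 0 = 1: r = r^2 * 6 mod 29 = 1^2 * 6 = 1*6 = 6
  bit 1 = 1: r = r^2 * 6 mod 29 = 6^2 * 6 = 7*6 = 13
  bit 2 = 0: r = r^2 mod 29 = 13^2 = 24
  bit 3 = 0: r = r^2 mod 29 = 24^2 = 25
  bit 4 = 1: r = r^2 * 6 mod 29 = 25^2 * 6 = 16*6 = 9
  -> s = B^a = 9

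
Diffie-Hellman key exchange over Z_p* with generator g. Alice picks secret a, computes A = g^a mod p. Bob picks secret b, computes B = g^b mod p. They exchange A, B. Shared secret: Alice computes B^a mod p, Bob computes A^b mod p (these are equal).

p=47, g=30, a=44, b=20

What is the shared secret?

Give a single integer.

Answer: 14

Derivation:
A = 30^44 mod 47  (bits of 44 = 101100)
  bit 0 = 1: r = r^2 * 30 mod 47 = 1^2 * 30 = 1*30 = 30
  bit 1 = 0: r = r^2 mod 47 = 30^2 = 7
  bit 2 = 1: r = r^2 * 30 mod 47 = 7^2 * 30 = 2*30 = 13
  bit 3 = 1: r = r^2 * 30 mod 47 = 13^2 * 30 = 28*30 = 41
  bit 4 = 0: r = r^2 mod 47 = 41^2 = 36
  bit 5 = 0: r = r^2 mod 47 = 36^2 = 27
  -> A = 27
B = 30^20 mod 47  (bits of 20 = 10100)
  bit 0 = 1: r = r^2 * 30 mod 47 = 1^2 * 30 = 1*30 = 30
  bit 1 = 0: r = r^2 mod 47 = 30^2 = 7
  bit 2 = 1: r = r^2 * 30 mod 47 = 7^2 * 30 = 2*30 = 13
  bit 3 = 0: r = r^2 mod 47 = 13^2 = 28
  bit 4 = 0: r = r^2 mod 47 = 28^2 = 32
  -> B = 32
s = B^a = 32^44 mod 47  (bits of 44 = 101100)
  bit 0 = 1: r = r^2 * 32 mod 47 = 1^2 * 32 = 1*32 = 32
  bit 1 = 0: r = r^2 mod 47 = 32^2 = 37
  bit 2 = 1: r = r^2 * 32 mod 47 = 37^2 * 32 = 6*32 = 4
  bit 3 = 1: r = r^2 * 32 mod 47 = 4^2 * 32 = 16*32 = 42
  bit 4 = 0: r = r^2 mod 47 = 42^2 = 25
  bit 5 = 0: r = r^2 mod 47 = 25^2 = 14
  -> s = B^a = 14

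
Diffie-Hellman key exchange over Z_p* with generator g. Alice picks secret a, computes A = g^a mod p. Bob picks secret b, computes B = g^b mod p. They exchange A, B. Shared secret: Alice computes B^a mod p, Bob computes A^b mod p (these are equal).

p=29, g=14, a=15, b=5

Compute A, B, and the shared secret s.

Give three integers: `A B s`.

A = 14^15 mod 29  (bits of 15 = 1111)
  bit 0 = 1: r = r^2 * 14 mod 29 = 1^2 * 14 = 1*14 = 14
  bit 1 = 1: r = r^2 * 14 mod 29 = 14^2 * 14 = 22*14 = 18
  bit 2 = 1: r = r^2 * 14 mod 29 = 18^2 * 14 = 5*14 = 12
  bit 3 = 1: r = r^2 * 14 mod 29 = 12^2 * 14 = 28*14 = 15
  -> A = 15
B = 14^5 mod 29  (bits of 5 = 101)
  bit 0 = 1: r = r^2 * 14 mod 29 = 1^2 * 14 = 1*14 = 14
  bit 1 = 0: r = r^2 mod 29 = 14^2 = 22
  bit 2 = 1: r = r^2 * 14 mod 29 = 22^2 * 14 = 20*14 = 19
  -> B = 19
s = B^a = 19^15 mod 29  (bits of 15 = 1111)
  bit 0 = 1: r = r^2 * 19 mod 29 = 1^2 * 19 = 1*19 = 19
  bit 1 = 1: r = r^2 * 19 mod 29 = 19^2 * 19 = 13*19 = 15
  bit 2 = 1: r = r^2 * 19 mod 29 = 15^2 * 19 = 22*19 = 12
  bit 3 = 1: r = r^2 * 19 mod 29 = 12^2 * 19 = 28*19 = 10
  -> s = B^a = 10

Answer: 15 19 10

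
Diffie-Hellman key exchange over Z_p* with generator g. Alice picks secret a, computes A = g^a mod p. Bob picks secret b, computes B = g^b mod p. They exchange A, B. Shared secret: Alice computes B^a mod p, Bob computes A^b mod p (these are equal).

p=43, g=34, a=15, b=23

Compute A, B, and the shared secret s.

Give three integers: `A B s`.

A = 34^15 mod 43  (bits of 15 = 1111)
  bit 0 = 1: r = r^2 * 34 mod 43 = 1^2 * 34 = 1*34 = 34
  bit 1 = 1: r = r^2 * 34 mod 43 = 34^2 * 34 = 38*34 = 2
  bit 2 = 1: r = r^2 * 34 mod 43 = 2^2 * 34 = 4*34 = 7
  bit 3 = 1: r = r^2 * 34 mod 43 = 7^2 * 34 = 6*34 = 32
  -> A = 32
B = 34^23 mod 43  (bits of 23 = 10111)
  bit 0 = 1: r = r^2 * 34 mod 43 = 1^2 * 34 = 1*34 = 34
  bit 1 = 0: r = r^2 mod 43 = 34^2 = 38
  bit 2 = 1: r = r^2 * 34 mod 43 = 38^2 * 34 = 25*34 = 33
  bit 3 = 1: r = r^2 * 34 mod 43 = 33^2 * 34 = 14*34 = 3
  bit 4 = 1: r = r^2 * 34 mod 43 = 3^2 * 34 = 9*34 = 5
  -> B = 5
s = B^a = 5^15 mod 43  (bits of 15 = 1111)
  bit 0 = 1: r = r^2 * 5 mod 43 = 1^2 * 5 = 1*5 = 5
  bit 1 = 1: r = r^2 * 5 mod 43 = 5^2 * 5 = 25*5 = 39
  bit 2 = 1: r = r^2 * 5 mod 43 = 39^2 * 5 = 16*5 = 37
  bit 3 = 1: r = r^2 * 5 mod 43 = 37^2 * 5 = 36*5 = 8
  -> s = B^a = 8

Answer: 32 5 8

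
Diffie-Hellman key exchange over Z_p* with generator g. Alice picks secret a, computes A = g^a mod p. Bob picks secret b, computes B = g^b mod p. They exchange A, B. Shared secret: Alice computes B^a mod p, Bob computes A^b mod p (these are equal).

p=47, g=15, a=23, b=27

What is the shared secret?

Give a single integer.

Answer: 46

Derivation:
A = 15^23 mod 47  (bits of 23 = 10111)
  bit 0 = 1: r = r^2 * 15 mod 47 = 1^2 * 15 = 1*15 = 15
  bit 1 = 0: r = r^2 mod 47 = 15^2 = 37
  bit 2 = 1: r = r^2 * 15 mod 47 = 37^2 * 15 = 6*15 = 43
  bit 3 = 1: r = r^2 * 15 mod 47 = 43^2 * 15 = 16*15 = 5
  bit 4 = 1: r = r^2 * 15 mod 47 = 5^2 * 15 = 25*15 = 46
  -> A = 46
B = 15^27 mod 47  (bits of 27 = 11011)
  bit 0 = 1: r = r^2 * 15 mod 47 = 1^2 * 15 = 1*15 = 15
  bit 1 = 1: r = r^2 * 15 mod 47 = 15^2 * 15 = 37*15 = 38
  bit 2 = 0: r = r^2 mod 47 = 38^2 = 34
  bit 3 = 1: r = r^2 * 15 mod 47 = 34^2 * 15 = 28*15 = 44
  bit 4 = 1: r = r^2 * 15 mod 47 = 44^2 * 15 = 9*15 = 41
  -> B = 41
s = B^a = 41^23 mod 47  (bits of 23 = 10111)
  bit 0 = 1: r = r^2 * 41 mod 47 = 1^2 * 41 = 1*41 = 41
  bit 1 = 0: r = r^2 mod 47 = 41^2 = 36
  bit 2 = 1: r = r^2 * 41 mod 47 = 36^2 * 41 = 27*41 = 26
  bit 3 = 1: r = r^2 * 41 mod 47 = 26^2 * 41 = 18*41 = 33
  bit 4 = 1: r = r^2 * 41 mod 47 = 33^2 * 41 = 8*41 = 46
  -> s = B^a = 46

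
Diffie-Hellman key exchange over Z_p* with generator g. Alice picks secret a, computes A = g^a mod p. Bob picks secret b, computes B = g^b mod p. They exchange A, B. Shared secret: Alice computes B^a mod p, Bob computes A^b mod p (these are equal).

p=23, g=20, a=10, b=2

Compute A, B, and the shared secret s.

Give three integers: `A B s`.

Answer: 8 9 18

Derivation:
A = 20^10 mod 23  (bits of 10 = 1010)
  bit 0 = 1: r = r^2 * 20 mod 23 = 1^2 * 20 = 1*20 = 20
  bit 1 = 0: r = r^2 mod 23 = 20^2 = 9
  bit 2 = 1: r = r^2 * 20 mod 23 = 9^2 * 20 = 12*20 = 10
  bit 3 = 0: r = r^2 mod 23 = 10^2 = 8
  -> A = 8
B = 20^2 mod 23  (bits of 2 = 10)
  bit 0 = 1: r = r^2 * 20 mod 23 = 1^2 * 20 = 1*20 = 20
  bit 1 = 0: r = r^2 mod 23 = 20^2 = 9
  -> B = 9
s = B^a = 9^10 mod 23  (bits of 10 = 1010)
  bit 0 = 1: r = r^2 * 9 mod 23 = 1^2 * 9 = 1*9 = 9
  bit 1 = 0: r = r^2 mod 23 = 9^2 = 12
  bit 2 = 1: r = r^2 * 9 mod 23 = 12^2 * 9 = 6*9 = 8
  bit 3 = 0: r = r^2 mod 23 = 8^2 = 18
  -> s = B^a = 18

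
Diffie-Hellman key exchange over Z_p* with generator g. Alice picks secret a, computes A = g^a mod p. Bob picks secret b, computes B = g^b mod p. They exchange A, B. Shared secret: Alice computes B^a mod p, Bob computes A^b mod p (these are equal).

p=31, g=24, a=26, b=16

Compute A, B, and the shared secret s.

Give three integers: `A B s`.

A = 24^26 mod 31  (bits of 26 = 11010)
  bit 0 = 1: r = r^2 * 24 mod 31 = 1^2 * 24 = 1*24 = 24
  bit 1 = 1: r = r^2 * 24 mod 31 = 24^2 * 24 = 18*24 = 29
  bit 2 = 0: r = r^2 mod 31 = 29^2 = 4
  bit 3 = 1: r = r^2 * 24 mod 31 = 4^2 * 24 = 16*24 = 12
  bit 4 = 0: r = r^2 mod 31 = 12^2 = 20
  -> A = 20
B = 24^16 mod 31  (bits of 16 = 10000)
  bit 0 = 1: r = r^2 * 24 mod 31 = 1^2 * 24 = 1*24 = 24
  bit 1 = 0: r = r^2 mod 31 = 24^2 = 18
  bit 2 = 0: r = r^2 mod 31 = 18^2 = 14
  bit 3 = 0: r = r^2 mod 31 = 14^2 = 10
  bit 4 = 0: r = r^2 mod 31 = 10^2 = 7
  -> B = 7
s = B^a = 7^26 mod 31  (bits of 26 = 11010)
  bit 0 = 1: r = r^2 * 7 mod 31 = 1^2 * 7 = 1*7 = 7
  bit 1 = 1: r = r^2 * 7 mod 31 = 7^2 * 7 = 18*7 = 2
  bit 2 = 0: r = r^2 mod 31 = 2^2 = 4
  bit 3 = 1: r = r^2 * 7 mod 31 = 4^2 * 7 = 16*7 = 19
  bit 4 = 0: r = r^2 mod 31 = 19^2 = 20
  -> s = B^a = 20

Answer: 20 7 20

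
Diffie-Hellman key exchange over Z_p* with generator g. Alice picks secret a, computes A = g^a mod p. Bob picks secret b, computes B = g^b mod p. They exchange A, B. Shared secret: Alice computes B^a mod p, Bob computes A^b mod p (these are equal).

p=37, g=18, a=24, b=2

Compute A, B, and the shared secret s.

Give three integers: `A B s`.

A = 18^24 mod 37  (bits of 24 = 11000)
  bit 0 = 1: r = r^2 * 18 mod 37 = 1^2 * 18 = 1*18 = 18
  bit 1 = 1: r = r^2 * 18 mod 37 = 18^2 * 18 = 28*18 = 23
  bit 2 = 0: r = r^2 mod 37 = 23^2 = 11
  bit 3 = 0: r = r^2 mod 37 = 11^2 = 10
  bit 4 = 0: r = r^2 mod 37 = 10^2 = 26
  -> A = 26
B = 18^2 mod 37  (bits of 2 = 10)
  bit 0 = 1: r = r^2 * 18 mod 37 = 1^2 * 18 = 1*18 = 18
  bit 1 = 0: r = r^2 mod 37 = 18^2 = 28
  -> B = 28
s = B^a = 28^24 mod 37  (bits of 24 = 11000)
  bit 0 = 1: r = r^2 * 28 mod 37 = 1^2 * 28 = 1*28 = 28
  bit 1 = 1: r = r^2 * 28 mod 37 = 28^2 * 28 = 7*28 = 11
  bit 2 = 0: r = r^2 mod 37 = 11^2 = 10
  bit 3 = 0: r = r^2 mod 37 = 10^2 = 26
  bit 4 = 0: r = r^2 mod 37 = 26^2 = 10
  -> s = B^a = 10

Answer: 26 28 10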